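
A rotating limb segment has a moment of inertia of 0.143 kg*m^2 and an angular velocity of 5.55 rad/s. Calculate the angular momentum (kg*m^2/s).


L = I * omega
L = 0.143 * 5.55
L = 0.7936


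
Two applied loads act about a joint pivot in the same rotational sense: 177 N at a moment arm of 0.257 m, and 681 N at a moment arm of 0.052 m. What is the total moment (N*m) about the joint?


M = F1 * d1 + F2 * d2
M = 177 * 0.257 + 681 * 0.052
M = 45.4890 + 35.4120
M = 80.9010


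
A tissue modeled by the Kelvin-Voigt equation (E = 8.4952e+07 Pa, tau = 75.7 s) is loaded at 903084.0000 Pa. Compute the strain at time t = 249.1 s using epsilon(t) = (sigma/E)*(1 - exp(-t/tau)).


epsilon(t) = (sigma/E) * (1 - exp(-t/tau))
sigma/E = 903084.0000 / 8.4952e+07 = 0.0106
exp(-t/tau) = exp(-249.1 / 75.7) = 0.0372
epsilon = 0.0106 * (1 - 0.0372)
epsilon = 0.0102


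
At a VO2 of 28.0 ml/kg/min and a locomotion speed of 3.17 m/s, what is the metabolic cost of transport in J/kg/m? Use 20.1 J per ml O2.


Power per kg = VO2 * 20.1 / 60
Power per kg = 28.0 * 20.1 / 60 = 9.3800 W/kg
Cost = power_per_kg / speed
Cost = 9.3800 / 3.17
Cost = 2.9590


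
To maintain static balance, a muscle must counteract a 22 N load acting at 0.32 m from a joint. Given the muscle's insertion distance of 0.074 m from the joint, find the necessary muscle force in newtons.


F_muscle = W * d_load / d_muscle
F_muscle = 22 * 0.32 / 0.074
Numerator = 7.0400
F_muscle = 95.1351


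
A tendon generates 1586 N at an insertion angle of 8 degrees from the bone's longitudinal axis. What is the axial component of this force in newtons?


F_eff = F_tendon * cos(theta)
theta = 8 deg = 0.1396 rad
cos(theta) = 0.9903
F_eff = 1586 * 0.9903
F_eff = 1570.5652


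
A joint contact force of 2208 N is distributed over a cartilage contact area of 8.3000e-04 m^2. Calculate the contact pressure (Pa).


P = F / A
P = 2208 / 8.3000e-04
P = 2.6602e+06


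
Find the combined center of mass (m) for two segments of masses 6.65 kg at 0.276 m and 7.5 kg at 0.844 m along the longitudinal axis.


COM = (m1*x1 + m2*x2) / (m1 + m2)
COM = (6.65*0.276 + 7.5*0.844) / (6.65 + 7.5)
Numerator = 8.1654
Denominator = 14.1500
COM = 0.5771


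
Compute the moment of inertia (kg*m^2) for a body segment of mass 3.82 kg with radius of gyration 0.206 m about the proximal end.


I = m * k^2
I = 3.82 * 0.206^2
k^2 = 0.0424
I = 0.1621


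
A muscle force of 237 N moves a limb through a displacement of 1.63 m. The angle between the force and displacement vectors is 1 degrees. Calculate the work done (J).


W = F * d * cos(theta)
theta = 1 deg = 0.0175 rad
cos(theta) = 0.9998
W = 237 * 1.63 * 0.9998
W = 386.2512


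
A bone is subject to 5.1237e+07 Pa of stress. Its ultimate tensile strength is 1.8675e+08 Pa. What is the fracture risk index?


FRI = applied / ultimate
FRI = 5.1237e+07 / 1.8675e+08
FRI = 0.2744


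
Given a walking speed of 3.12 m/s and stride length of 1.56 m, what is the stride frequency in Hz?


f = v / stride_length
f = 3.12 / 1.56
f = 2.0000


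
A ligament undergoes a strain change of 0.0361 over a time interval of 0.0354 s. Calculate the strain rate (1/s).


strain_rate = delta_strain / delta_t
strain_rate = 0.0361 / 0.0354
strain_rate = 1.0198


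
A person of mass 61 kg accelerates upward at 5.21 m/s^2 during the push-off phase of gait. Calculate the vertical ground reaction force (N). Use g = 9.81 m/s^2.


GRF = m * (g + a)
GRF = 61 * (9.81 + 5.21)
GRF = 61 * 15.0200
GRF = 916.2200


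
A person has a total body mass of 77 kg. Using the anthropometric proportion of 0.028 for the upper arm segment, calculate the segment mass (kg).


m_segment = body_mass * fraction
m_segment = 77 * 0.028
m_segment = 2.1560


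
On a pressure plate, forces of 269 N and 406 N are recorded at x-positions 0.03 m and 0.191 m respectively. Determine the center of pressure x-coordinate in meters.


COP_x = (F1*x1 + F2*x2) / (F1 + F2)
COP_x = (269*0.03 + 406*0.191) / (269 + 406)
Numerator = 85.6160
Denominator = 675
COP_x = 0.1268


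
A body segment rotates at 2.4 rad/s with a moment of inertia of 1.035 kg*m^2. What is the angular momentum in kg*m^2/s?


L = I * omega
L = 1.035 * 2.4
L = 2.4840


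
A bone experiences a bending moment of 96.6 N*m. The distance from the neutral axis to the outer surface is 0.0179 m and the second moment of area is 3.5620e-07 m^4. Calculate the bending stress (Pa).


sigma = M * c / I
sigma = 96.6 * 0.0179 / 3.5620e-07
M * c = 1.7291
sigma = 4.8544e+06


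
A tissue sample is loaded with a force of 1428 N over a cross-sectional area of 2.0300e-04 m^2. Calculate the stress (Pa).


stress = F / A
stress = 1428 / 2.0300e-04
stress = 7.0345e+06


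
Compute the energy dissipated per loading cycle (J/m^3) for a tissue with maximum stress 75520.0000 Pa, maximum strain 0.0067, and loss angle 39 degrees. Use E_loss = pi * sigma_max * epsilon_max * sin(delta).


E_loss = pi * sigma_max * epsilon_max * sin(delta)
delta = 39 deg = 0.6807 rad
sin(delta) = 0.6293
E_loss = pi * 75520.0000 * 0.0067 * 0.6293
E_loss = 1000.3649


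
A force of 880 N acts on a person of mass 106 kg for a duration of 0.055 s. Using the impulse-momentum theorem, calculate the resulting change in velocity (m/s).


J = F * dt = 880 * 0.055 = 48.4000 N*s
delta_v = J / m
delta_v = 48.4000 / 106
delta_v = 0.4566


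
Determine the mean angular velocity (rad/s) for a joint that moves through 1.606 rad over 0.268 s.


omega = delta_theta / delta_t
omega = 1.606 / 0.268
omega = 5.9925


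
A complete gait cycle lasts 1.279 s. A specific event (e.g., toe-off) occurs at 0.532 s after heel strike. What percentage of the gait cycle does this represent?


pct = (event_time / cycle_time) * 100
pct = (0.532 / 1.279) * 100
ratio = 0.4159
pct = 41.5950


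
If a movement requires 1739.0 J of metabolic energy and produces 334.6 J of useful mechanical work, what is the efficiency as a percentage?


eta = (W_mech / E_meta) * 100
eta = (334.6 / 1739.0) * 100
ratio = 0.1924
eta = 19.2409


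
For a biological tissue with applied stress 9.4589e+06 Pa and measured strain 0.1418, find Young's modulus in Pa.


E = stress / strain
E = 9.4589e+06 / 0.1418
E = 6.6706e+07


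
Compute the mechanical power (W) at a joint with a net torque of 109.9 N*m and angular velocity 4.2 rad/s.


P = M * omega
P = 109.9 * 4.2
P = 461.5800


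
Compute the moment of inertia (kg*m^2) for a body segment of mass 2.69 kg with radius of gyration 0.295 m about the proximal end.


I = m * k^2
I = 2.69 * 0.295^2
k^2 = 0.0870
I = 0.2341


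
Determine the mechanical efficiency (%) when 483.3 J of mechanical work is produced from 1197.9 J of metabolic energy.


eta = (W_mech / E_meta) * 100
eta = (483.3 / 1197.9) * 100
ratio = 0.4035
eta = 40.3456


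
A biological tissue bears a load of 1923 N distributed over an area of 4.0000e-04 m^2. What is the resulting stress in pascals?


stress = F / A
stress = 1923 / 4.0000e-04
stress = 4.8075e+06


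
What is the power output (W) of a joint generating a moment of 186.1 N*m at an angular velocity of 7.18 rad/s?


P = M * omega
P = 186.1 * 7.18
P = 1336.1980


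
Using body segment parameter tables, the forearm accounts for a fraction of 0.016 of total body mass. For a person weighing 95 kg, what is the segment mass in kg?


m_segment = body_mass * fraction
m_segment = 95 * 0.016
m_segment = 1.5200


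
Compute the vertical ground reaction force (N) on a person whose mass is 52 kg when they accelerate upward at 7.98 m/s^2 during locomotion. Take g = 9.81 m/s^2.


GRF = m * (g + a)
GRF = 52 * (9.81 + 7.98)
GRF = 52 * 17.7900
GRF = 925.0800


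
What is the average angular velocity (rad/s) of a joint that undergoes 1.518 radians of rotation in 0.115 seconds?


omega = delta_theta / delta_t
omega = 1.518 / 0.115
omega = 13.2000


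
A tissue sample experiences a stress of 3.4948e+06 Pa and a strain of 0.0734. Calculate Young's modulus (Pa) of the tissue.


E = stress / strain
E = 3.4948e+06 / 0.0734
E = 4.7613e+07


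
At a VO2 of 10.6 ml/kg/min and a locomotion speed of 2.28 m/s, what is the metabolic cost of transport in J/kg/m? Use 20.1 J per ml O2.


Power per kg = VO2 * 20.1 / 60
Power per kg = 10.6 * 20.1 / 60 = 3.5510 W/kg
Cost = power_per_kg / speed
Cost = 3.5510 / 2.28
Cost = 1.5575


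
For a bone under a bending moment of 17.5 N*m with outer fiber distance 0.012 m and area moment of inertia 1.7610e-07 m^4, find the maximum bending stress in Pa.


sigma = M * c / I
sigma = 17.5 * 0.012 / 1.7610e-07
M * c = 0.2100
sigma = 1.1925e+06


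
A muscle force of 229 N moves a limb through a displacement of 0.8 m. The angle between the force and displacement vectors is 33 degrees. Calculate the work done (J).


W = F * d * cos(theta)
theta = 33 deg = 0.5760 rad
cos(theta) = 0.8387
W = 229 * 0.8 * 0.8387
W = 153.6444


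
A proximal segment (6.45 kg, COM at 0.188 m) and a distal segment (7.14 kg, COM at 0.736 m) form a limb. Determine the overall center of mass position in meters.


COM = (m1*x1 + m2*x2) / (m1 + m2)
COM = (6.45*0.188 + 7.14*0.736) / (6.45 + 7.14)
Numerator = 6.4676
Denominator = 13.5900
COM = 0.4759


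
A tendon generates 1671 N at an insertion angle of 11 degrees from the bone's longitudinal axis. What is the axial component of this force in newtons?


F_eff = F_tendon * cos(theta)
theta = 11 deg = 0.1920 rad
cos(theta) = 0.9816
F_eff = 1671 * 0.9816
F_eff = 1640.2990


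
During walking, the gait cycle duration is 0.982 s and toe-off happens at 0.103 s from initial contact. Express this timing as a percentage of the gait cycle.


pct = (event_time / cycle_time) * 100
pct = (0.103 / 0.982) * 100
ratio = 0.1049
pct = 10.4888


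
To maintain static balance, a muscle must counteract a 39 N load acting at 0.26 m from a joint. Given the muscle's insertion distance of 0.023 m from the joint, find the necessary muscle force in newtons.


F_muscle = W * d_load / d_muscle
F_muscle = 39 * 0.26 / 0.023
Numerator = 10.1400
F_muscle = 440.8696


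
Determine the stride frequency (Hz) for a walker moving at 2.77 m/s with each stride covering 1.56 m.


f = v / stride_length
f = 2.77 / 1.56
f = 1.7756


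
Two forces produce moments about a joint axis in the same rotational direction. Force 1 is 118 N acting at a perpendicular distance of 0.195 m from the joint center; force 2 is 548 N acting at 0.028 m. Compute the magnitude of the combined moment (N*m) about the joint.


M = F1 * d1 + F2 * d2
M = 118 * 0.195 + 548 * 0.028
M = 23.0100 + 15.3440
M = 38.3540


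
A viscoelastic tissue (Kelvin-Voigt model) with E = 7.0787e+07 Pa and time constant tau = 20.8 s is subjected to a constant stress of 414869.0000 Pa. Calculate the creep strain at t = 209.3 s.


epsilon(t) = (sigma/E) * (1 - exp(-t/tau))
sigma/E = 414869.0000 / 7.0787e+07 = 0.0059
exp(-t/tau) = exp(-209.3 / 20.8) = 4.2649e-05
epsilon = 0.0059 * (1 - 4.2649e-05)
epsilon = 0.0059


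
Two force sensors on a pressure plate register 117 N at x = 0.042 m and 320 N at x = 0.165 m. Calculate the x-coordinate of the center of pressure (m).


COP_x = (F1*x1 + F2*x2) / (F1 + F2)
COP_x = (117*0.042 + 320*0.165) / (117 + 320)
Numerator = 57.7140
Denominator = 437
COP_x = 0.1321


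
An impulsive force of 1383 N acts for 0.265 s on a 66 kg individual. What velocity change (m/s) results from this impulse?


J = F * dt = 1383 * 0.265 = 366.4950 N*s
delta_v = J / m
delta_v = 366.4950 / 66
delta_v = 5.5530


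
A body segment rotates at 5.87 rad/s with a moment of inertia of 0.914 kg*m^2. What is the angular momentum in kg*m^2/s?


L = I * omega
L = 0.914 * 5.87
L = 5.3652


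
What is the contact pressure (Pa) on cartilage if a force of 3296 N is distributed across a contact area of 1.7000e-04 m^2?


P = F / A
P = 3296 / 1.7000e-04
P = 1.9388e+07


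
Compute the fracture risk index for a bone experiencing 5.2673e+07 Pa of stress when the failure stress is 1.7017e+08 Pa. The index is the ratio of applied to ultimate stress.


FRI = applied / ultimate
FRI = 5.2673e+07 / 1.7017e+08
FRI = 0.3095


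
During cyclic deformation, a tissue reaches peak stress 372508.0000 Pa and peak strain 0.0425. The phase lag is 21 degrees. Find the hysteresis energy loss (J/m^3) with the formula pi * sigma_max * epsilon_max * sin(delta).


E_loss = pi * sigma_max * epsilon_max * sin(delta)
delta = 21 deg = 0.3665 rad
sin(delta) = 0.3584
E_loss = pi * 372508.0000 * 0.0425 * 0.3584
E_loss = 17823.9341


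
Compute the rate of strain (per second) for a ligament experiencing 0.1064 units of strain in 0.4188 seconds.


strain_rate = delta_strain / delta_t
strain_rate = 0.1064 / 0.4188
strain_rate = 0.2541


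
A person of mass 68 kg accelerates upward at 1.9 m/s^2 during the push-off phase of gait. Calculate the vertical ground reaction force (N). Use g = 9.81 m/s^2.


GRF = m * (g + a)
GRF = 68 * (9.81 + 1.9)
GRF = 68 * 11.7100
GRF = 796.2800


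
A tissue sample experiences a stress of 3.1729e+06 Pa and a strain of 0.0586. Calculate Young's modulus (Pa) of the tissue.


E = stress / strain
E = 3.1729e+06 / 0.0586
E = 5.4145e+07


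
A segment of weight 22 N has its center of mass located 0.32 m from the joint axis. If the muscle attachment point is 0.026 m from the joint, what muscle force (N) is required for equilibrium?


F_muscle = W * d_load / d_muscle
F_muscle = 22 * 0.32 / 0.026
Numerator = 7.0400
F_muscle = 270.7692


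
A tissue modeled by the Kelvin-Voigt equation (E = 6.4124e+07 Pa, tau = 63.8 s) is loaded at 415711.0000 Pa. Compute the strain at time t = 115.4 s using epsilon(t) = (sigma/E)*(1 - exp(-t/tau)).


epsilon(t) = (sigma/E) * (1 - exp(-t/tau))
sigma/E = 415711.0000 / 6.4124e+07 = 0.0065
exp(-t/tau) = exp(-115.4 / 63.8) = 0.1639
epsilon = 0.0065 * (1 - 0.1639)
epsilon = 0.0054


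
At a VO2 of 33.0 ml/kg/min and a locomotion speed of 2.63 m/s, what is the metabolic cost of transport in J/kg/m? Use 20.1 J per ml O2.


Power per kg = VO2 * 20.1 / 60
Power per kg = 33.0 * 20.1 / 60 = 11.0550 W/kg
Cost = power_per_kg / speed
Cost = 11.0550 / 2.63
Cost = 4.2034


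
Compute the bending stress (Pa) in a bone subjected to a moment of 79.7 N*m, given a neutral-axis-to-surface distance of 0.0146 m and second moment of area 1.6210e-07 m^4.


sigma = M * c / I
sigma = 79.7 * 0.0146 / 1.6210e-07
M * c = 1.1636
sigma = 7.1784e+06


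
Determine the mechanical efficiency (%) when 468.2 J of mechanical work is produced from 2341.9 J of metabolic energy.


eta = (W_mech / E_meta) * 100
eta = (468.2 / 2341.9) * 100
ratio = 0.1999
eta = 19.9923


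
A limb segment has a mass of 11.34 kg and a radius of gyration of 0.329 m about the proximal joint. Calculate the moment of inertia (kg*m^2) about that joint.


I = m * k^2
I = 11.34 * 0.329^2
k^2 = 0.1082
I = 1.2275


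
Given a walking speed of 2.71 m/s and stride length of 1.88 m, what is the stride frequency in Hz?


f = v / stride_length
f = 2.71 / 1.88
f = 1.4415


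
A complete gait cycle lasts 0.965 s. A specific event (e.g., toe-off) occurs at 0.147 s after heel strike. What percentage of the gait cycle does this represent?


pct = (event_time / cycle_time) * 100
pct = (0.147 / 0.965) * 100
ratio = 0.1523
pct = 15.2332


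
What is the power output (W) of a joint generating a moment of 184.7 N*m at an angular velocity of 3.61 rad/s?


P = M * omega
P = 184.7 * 3.61
P = 666.7670


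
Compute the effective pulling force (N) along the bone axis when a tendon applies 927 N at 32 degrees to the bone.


F_eff = F_tendon * cos(theta)
theta = 32 deg = 0.5585 rad
cos(theta) = 0.8480
F_eff = 927 * 0.8480
F_eff = 786.1406


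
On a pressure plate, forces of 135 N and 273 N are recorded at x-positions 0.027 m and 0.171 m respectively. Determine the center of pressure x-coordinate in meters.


COP_x = (F1*x1 + F2*x2) / (F1 + F2)
COP_x = (135*0.027 + 273*0.171) / (135 + 273)
Numerator = 50.3280
Denominator = 408
COP_x = 0.1234


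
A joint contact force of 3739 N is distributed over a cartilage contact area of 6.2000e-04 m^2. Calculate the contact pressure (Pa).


P = F / A
P = 3739 / 6.2000e-04
P = 6.0306e+06


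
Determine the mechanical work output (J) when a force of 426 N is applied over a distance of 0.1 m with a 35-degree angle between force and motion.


W = F * d * cos(theta)
theta = 35 deg = 0.6109 rad
cos(theta) = 0.8192
W = 426 * 0.1 * 0.8192
W = 34.8959


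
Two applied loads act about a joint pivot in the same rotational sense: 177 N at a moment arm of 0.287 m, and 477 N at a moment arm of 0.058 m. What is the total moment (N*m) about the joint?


M = F1 * d1 + F2 * d2
M = 177 * 0.287 + 477 * 0.058
M = 50.7990 + 27.6660
M = 78.4650


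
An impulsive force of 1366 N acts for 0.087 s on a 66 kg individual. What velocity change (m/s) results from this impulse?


J = F * dt = 1366 * 0.087 = 118.8420 N*s
delta_v = J / m
delta_v = 118.8420 / 66
delta_v = 1.8006


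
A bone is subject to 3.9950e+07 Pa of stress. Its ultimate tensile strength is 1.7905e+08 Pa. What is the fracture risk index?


FRI = applied / ultimate
FRI = 3.9950e+07 / 1.7905e+08
FRI = 0.2231


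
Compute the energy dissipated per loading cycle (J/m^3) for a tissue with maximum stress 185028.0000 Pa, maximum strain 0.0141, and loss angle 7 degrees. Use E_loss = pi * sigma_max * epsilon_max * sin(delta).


E_loss = pi * sigma_max * epsilon_max * sin(delta)
delta = 7 deg = 0.1222 rad
sin(delta) = 0.1219
E_loss = pi * 185028.0000 * 0.0141 * 0.1219
E_loss = 998.8515


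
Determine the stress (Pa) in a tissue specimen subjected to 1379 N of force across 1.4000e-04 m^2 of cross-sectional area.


stress = F / A
stress = 1379 / 1.4000e-04
stress = 9.8500e+06


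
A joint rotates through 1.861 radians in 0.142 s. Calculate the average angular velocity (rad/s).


omega = delta_theta / delta_t
omega = 1.861 / 0.142
omega = 13.1056


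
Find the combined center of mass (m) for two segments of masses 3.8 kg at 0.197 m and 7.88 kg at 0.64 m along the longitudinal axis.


COM = (m1*x1 + m2*x2) / (m1 + m2)
COM = (3.8*0.197 + 7.88*0.64) / (3.8 + 7.88)
Numerator = 5.7918
Denominator = 11.6800
COM = 0.4959


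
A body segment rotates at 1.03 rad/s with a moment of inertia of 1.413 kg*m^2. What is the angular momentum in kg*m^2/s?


L = I * omega
L = 1.413 * 1.03
L = 1.4554


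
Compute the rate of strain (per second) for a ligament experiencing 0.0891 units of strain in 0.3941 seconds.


strain_rate = delta_strain / delta_t
strain_rate = 0.0891 / 0.3941
strain_rate = 0.2261


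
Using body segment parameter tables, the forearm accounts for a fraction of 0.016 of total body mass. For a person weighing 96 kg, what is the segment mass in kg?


m_segment = body_mass * fraction
m_segment = 96 * 0.016
m_segment = 1.5360


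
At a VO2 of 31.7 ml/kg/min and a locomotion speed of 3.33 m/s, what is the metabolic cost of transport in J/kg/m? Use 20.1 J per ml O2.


Power per kg = VO2 * 20.1 / 60
Power per kg = 31.7 * 20.1 / 60 = 10.6195 W/kg
Cost = power_per_kg / speed
Cost = 10.6195 / 3.33
Cost = 3.1890


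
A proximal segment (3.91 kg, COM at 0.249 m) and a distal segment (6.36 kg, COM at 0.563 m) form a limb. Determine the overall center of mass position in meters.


COM = (m1*x1 + m2*x2) / (m1 + m2)
COM = (3.91*0.249 + 6.36*0.563) / (3.91 + 6.36)
Numerator = 4.5543
Denominator = 10.2700
COM = 0.4435


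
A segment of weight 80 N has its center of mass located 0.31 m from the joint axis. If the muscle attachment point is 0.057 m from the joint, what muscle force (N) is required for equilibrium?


F_muscle = W * d_load / d_muscle
F_muscle = 80 * 0.31 / 0.057
Numerator = 24.8000
F_muscle = 435.0877


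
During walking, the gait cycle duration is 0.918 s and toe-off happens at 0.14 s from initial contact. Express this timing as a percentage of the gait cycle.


pct = (event_time / cycle_time) * 100
pct = (0.14 / 0.918) * 100
ratio = 0.1525
pct = 15.2505


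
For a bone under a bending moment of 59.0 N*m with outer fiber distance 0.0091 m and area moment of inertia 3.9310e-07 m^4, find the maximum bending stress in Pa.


sigma = M * c / I
sigma = 59.0 * 0.0091 / 3.9310e-07
M * c = 0.5369
sigma = 1.3658e+06


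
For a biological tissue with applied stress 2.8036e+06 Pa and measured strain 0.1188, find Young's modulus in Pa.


E = stress / strain
E = 2.8036e+06 / 0.1188
E = 2.3599e+07


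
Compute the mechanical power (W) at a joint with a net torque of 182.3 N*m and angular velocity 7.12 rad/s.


P = M * omega
P = 182.3 * 7.12
P = 1297.9760


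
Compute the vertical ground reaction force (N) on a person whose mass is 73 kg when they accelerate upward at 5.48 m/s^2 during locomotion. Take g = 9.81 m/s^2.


GRF = m * (g + a)
GRF = 73 * (9.81 + 5.48)
GRF = 73 * 15.2900
GRF = 1116.1700


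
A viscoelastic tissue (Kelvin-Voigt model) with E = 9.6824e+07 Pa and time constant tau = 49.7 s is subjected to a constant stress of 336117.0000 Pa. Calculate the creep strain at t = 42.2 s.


epsilon(t) = (sigma/E) * (1 - exp(-t/tau))
sigma/E = 336117.0000 / 9.6824e+07 = 0.0035
exp(-t/tau) = exp(-42.2 / 49.7) = 0.4278
epsilon = 0.0035 * (1 - 0.4278)
epsilon = 0.0020


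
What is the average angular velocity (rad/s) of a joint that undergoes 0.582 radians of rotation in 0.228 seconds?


omega = delta_theta / delta_t
omega = 0.582 / 0.228
omega = 2.5526


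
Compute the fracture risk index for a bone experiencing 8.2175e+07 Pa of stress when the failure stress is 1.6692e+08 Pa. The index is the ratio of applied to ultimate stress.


FRI = applied / ultimate
FRI = 8.2175e+07 / 1.6692e+08
FRI = 0.4923


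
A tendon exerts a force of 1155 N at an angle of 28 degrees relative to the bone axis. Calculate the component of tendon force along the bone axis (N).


F_eff = F_tendon * cos(theta)
theta = 28 deg = 0.4887 rad
cos(theta) = 0.8829
F_eff = 1155 * 0.8829
F_eff = 1019.8045


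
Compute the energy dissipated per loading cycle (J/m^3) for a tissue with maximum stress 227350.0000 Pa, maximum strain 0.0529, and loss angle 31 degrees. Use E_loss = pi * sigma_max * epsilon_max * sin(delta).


E_loss = pi * sigma_max * epsilon_max * sin(delta)
delta = 31 deg = 0.5411 rad
sin(delta) = 0.5150
E_loss = pi * 227350.0000 * 0.0529 * 0.5150
E_loss = 19459.8657


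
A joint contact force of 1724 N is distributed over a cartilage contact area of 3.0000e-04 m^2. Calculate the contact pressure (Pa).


P = F / A
P = 1724 / 3.0000e-04
P = 5.7467e+06


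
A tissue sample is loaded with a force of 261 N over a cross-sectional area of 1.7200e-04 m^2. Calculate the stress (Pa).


stress = F / A
stress = 261 / 1.7200e-04
stress = 1.5174e+06


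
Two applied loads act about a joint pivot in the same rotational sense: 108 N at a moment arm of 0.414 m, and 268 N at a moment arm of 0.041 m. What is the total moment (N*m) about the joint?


M = F1 * d1 + F2 * d2
M = 108 * 0.414 + 268 * 0.041
M = 44.7120 + 10.9880
M = 55.7000


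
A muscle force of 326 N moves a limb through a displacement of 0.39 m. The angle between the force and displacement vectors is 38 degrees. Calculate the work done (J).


W = F * d * cos(theta)
theta = 38 deg = 0.6632 rad
cos(theta) = 0.7880
W = 326 * 0.39 * 0.7880
W = 100.1877


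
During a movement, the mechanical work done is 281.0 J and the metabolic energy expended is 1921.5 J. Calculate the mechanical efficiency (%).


eta = (W_mech / E_meta) * 100
eta = (281.0 / 1921.5) * 100
ratio = 0.1462
eta = 14.6240


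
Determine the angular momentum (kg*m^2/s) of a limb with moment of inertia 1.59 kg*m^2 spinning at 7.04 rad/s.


L = I * omega
L = 1.59 * 7.04
L = 11.1936


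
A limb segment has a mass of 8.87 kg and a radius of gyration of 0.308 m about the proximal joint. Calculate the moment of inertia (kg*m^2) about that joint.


I = m * k^2
I = 8.87 * 0.308^2
k^2 = 0.0949
I = 0.8414


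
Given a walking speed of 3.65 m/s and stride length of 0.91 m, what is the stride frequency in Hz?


f = v / stride_length
f = 3.65 / 0.91
f = 4.0110


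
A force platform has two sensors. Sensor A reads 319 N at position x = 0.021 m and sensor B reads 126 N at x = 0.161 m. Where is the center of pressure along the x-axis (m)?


COP_x = (F1*x1 + F2*x2) / (F1 + F2)
COP_x = (319*0.021 + 126*0.161) / (319 + 126)
Numerator = 26.9850
Denominator = 445
COP_x = 0.0606


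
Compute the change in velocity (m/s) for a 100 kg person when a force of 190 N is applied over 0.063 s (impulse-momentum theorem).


J = F * dt = 190 * 0.063 = 11.9700 N*s
delta_v = J / m
delta_v = 11.9700 / 100
delta_v = 0.1197


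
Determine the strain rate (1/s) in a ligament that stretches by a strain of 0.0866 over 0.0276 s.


strain_rate = delta_strain / delta_t
strain_rate = 0.0866 / 0.0276
strain_rate = 3.1377


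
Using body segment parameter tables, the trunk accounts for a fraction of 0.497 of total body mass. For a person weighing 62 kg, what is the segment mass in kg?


m_segment = body_mass * fraction
m_segment = 62 * 0.497
m_segment = 30.8140


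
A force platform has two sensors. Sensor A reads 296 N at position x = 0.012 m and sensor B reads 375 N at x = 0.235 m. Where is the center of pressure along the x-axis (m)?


COP_x = (F1*x1 + F2*x2) / (F1 + F2)
COP_x = (296*0.012 + 375*0.235) / (296 + 375)
Numerator = 91.6770
Denominator = 671
COP_x = 0.1366


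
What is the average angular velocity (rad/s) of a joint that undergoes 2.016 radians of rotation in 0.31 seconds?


omega = delta_theta / delta_t
omega = 2.016 / 0.31
omega = 6.5032


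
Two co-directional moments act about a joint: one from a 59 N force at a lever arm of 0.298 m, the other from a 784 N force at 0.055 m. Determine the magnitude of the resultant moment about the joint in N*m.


M = F1 * d1 + F2 * d2
M = 59 * 0.298 + 784 * 0.055
M = 17.5820 + 43.1200
M = 60.7020


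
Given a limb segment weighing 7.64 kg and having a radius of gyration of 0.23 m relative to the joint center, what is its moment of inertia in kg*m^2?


I = m * k^2
I = 7.64 * 0.23^2
k^2 = 0.0529
I = 0.4042


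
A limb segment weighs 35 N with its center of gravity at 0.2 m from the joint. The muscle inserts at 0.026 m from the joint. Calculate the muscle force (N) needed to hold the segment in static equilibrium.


F_muscle = W * d_load / d_muscle
F_muscle = 35 * 0.2 / 0.026
Numerator = 7.0000
F_muscle = 269.2308


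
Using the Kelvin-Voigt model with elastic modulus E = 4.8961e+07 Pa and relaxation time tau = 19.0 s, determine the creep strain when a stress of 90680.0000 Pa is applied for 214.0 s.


epsilon(t) = (sigma/E) * (1 - exp(-t/tau))
sigma/E = 90680.0000 / 4.8961e+07 = 0.0019
exp(-t/tau) = exp(-214.0 / 19.0) = 1.2837e-05
epsilon = 0.0019 * (1 - 1.2837e-05)
epsilon = 0.0019


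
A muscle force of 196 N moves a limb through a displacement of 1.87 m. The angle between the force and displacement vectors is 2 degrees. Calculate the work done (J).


W = F * d * cos(theta)
theta = 2 deg = 0.0349 rad
cos(theta) = 0.9994
W = 196 * 1.87 * 0.9994
W = 366.2967


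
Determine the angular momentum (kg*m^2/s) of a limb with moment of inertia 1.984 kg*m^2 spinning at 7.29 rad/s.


L = I * omega
L = 1.984 * 7.29
L = 14.4634


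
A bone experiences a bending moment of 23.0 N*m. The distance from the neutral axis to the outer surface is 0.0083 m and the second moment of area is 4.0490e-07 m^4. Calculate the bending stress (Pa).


sigma = M * c / I
sigma = 23.0 * 0.0083 / 4.0490e-07
M * c = 0.1909
sigma = 471474.4381


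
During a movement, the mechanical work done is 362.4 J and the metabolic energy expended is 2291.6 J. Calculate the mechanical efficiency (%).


eta = (W_mech / E_meta) * 100
eta = (362.4 / 2291.6) * 100
ratio = 0.1581
eta = 15.8143


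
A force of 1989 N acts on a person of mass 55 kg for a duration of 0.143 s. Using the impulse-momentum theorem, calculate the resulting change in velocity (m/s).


J = F * dt = 1989 * 0.143 = 284.4270 N*s
delta_v = J / m
delta_v = 284.4270 / 55
delta_v = 5.1714


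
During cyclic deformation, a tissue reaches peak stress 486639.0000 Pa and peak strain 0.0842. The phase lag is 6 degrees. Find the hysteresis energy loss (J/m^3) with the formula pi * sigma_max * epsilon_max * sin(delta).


E_loss = pi * sigma_max * epsilon_max * sin(delta)
delta = 6 deg = 0.1047 rad
sin(delta) = 0.1045
E_loss = pi * 486639.0000 * 0.0842 * 0.1045
E_loss = 13455.6115


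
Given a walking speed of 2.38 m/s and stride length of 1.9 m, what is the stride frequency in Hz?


f = v / stride_length
f = 2.38 / 1.9
f = 1.2526


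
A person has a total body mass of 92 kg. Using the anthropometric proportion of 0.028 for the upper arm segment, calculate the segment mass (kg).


m_segment = body_mass * fraction
m_segment = 92 * 0.028
m_segment = 2.5760


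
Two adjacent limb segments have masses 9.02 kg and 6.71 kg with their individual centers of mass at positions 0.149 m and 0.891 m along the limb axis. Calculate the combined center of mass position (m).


COM = (m1*x1 + m2*x2) / (m1 + m2)
COM = (9.02*0.149 + 6.71*0.891) / (9.02 + 6.71)
Numerator = 7.3226
Denominator = 15.7300
COM = 0.4655


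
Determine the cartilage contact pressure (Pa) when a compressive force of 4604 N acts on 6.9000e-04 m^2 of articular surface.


P = F / A
P = 4604 / 6.9000e-04
P = 6.6725e+06


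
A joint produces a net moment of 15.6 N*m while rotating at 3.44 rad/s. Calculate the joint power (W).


P = M * omega
P = 15.6 * 3.44
P = 53.6640


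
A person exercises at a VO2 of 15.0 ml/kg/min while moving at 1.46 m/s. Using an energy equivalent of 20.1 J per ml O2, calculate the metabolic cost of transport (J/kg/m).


Power per kg = VO2 * 20.1 / 60
Power per kg = 15.0 * 20.1 / 60 = 5.0250 W/kg
Cost = power_per_kg / speed
Cost = 5.0250 / 1.46
Cost = 3.4418


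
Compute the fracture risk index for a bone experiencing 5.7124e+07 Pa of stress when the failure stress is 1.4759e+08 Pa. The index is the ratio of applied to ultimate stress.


FRI = applied / ultimate
FRI = 5.7124e+07 / 1.4759e+08
FRI = 0.3870


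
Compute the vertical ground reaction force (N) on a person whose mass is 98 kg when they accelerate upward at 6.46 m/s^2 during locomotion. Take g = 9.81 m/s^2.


GRF = m * (g + a)
GRF = 98 * (9.81 + 6.46)
GRF = 98 * 16.2700
GRF = 1594.4600


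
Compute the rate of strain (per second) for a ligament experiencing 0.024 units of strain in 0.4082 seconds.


strain_rate = delta_strain / delta_t
strain_rate = 0.024 / 0.4082
strain_rate = 0.0588


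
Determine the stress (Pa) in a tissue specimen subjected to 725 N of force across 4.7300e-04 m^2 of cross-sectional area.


stress = F / A
stress = 725 / 4.7300e-04
stress = 1.5328e+06


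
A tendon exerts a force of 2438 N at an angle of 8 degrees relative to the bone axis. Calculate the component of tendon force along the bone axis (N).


F_eff = F_tendon * cos(theta)
theta = 8 deg = 0.1396 rad
cos(theta) = 0.9903
F_eff = 2438 * 0.9903
F_eff = 2414.2736


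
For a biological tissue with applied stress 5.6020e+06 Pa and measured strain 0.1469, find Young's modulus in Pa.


E = stress / strain
E = 5.6020e+06 / 0.1469
E = 3.8135e+07


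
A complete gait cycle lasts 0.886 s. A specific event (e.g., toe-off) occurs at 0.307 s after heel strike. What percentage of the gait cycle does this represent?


pct = (event_time / cycle_time) * 100
pct = (0.307 / 0.886) * 100
ratio = 0.3465
pct = 34.6501


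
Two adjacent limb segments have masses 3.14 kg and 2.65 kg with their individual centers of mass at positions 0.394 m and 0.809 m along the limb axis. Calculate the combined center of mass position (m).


COM = (m1*x1 + m2*x2) / (m1 + m2)
COM = (3.14*0.394 + 2.65*0.809) / (3.14 + 2.65)
Numerator = 3.3810
Denominator = 5.7900
COM = 0.5839


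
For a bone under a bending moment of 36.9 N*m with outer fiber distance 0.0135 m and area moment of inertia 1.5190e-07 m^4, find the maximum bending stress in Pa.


sigma = M * c / I
sigma = 36.9 * 0.0135 / 1.5190e-07
M * c = 0.4981
sigma = 3.2795e+06


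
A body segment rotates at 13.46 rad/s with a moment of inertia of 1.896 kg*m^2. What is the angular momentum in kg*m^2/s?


L = I * omega
L = 1.896 * 13.46
L = 25.5202


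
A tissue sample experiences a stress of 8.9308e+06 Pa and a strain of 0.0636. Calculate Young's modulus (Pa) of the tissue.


E = stress / strain
E = 8.9308e+06 / 0.0636
E = 1.4042e+08


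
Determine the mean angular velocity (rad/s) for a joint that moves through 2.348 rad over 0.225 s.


omega = delta_theta / delta_t
omega = 2.348 / 0.225
omega = 10.4356


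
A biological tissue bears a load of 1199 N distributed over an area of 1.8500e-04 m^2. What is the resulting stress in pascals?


stress = F / A
stress = 1199 / 1.8500e-04
stress = 6.4811e+06


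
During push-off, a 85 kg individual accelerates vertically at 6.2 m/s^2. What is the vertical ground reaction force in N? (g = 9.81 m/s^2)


GRF = m * (g + a)
GRF = 85 * (9.81 + 6.2)
GRF = 85 * 16.0100
GRF = 1360.8500


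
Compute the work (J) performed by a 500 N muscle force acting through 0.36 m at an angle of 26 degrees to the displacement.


W = F * d * cos(theta)
theta = 26 deg = 0.4538 rad
cos(theta) = 0.8988
W = 500 * 0.36 * 0.8988
W = 161.7829


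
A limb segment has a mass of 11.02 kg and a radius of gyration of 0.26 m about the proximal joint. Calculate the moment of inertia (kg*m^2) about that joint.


I = m * k^2
I = 11.02 * 0.26^2
k^2 = 0.0676
I = 0.7450


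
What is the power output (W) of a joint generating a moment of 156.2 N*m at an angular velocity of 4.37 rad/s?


P = M * omega
P = 156.2 * 4.37
P = 682.5940


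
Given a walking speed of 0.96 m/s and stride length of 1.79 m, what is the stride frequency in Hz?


f = v / stride_length
f = 0.96 / 1.79
f = 0.5363


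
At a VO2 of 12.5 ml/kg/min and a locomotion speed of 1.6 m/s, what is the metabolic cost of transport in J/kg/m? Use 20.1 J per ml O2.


Power per kg = VO2 * 20.1 / 60
Power per kg = 12.5 * 20.1 / 60 = 4.1875 W/kg
Cost = power_per_kg / speed
Cost = 4.1875 / 1.6
Cost = 2.6172


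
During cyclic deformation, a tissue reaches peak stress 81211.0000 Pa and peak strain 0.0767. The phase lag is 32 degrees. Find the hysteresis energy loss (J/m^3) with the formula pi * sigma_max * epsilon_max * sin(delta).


E_loss = pi * sigma_max * epsilon_max * sin(delta)
delta = 32 deg = 0.5585 rad
sin(delta) = 0.5299
E_loss = pi * 81211.0000 * 0.0767 * 0.5299
E_loss = 10369.7862


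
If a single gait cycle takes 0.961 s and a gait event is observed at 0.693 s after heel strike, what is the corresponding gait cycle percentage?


pct = (event_time / cycle_time) * 100
pct = (0.693 / 0.961) * 100
ratio = 0.7211
pct = 72.1124


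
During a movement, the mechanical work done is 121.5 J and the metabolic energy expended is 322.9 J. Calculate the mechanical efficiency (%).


eta = (W_mech / E_meta) * 100
eta = (121.5 / 322.9) * 100
ratio = 0.3763
eta = 37.6277


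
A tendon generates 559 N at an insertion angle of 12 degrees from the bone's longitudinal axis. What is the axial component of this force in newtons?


F_eff = F_tendon * cos(theta)
theta = 12 deg = 0.2094 rad
cos(theta) = 0.9781
F_eff = 559 * 0.9781
F_eff = 546.7845


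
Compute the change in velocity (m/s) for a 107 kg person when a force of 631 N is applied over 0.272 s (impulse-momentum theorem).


J = F * dt = 631 * 0.272 = 171.6320 N*s
delta_v = J / m
delta_v = 171.6320 / 107
delta_v = 1.6040


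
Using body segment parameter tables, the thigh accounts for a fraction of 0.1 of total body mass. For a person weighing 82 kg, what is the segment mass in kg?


m_segment = body_mass * fraction
m_segment = 82 * 0.1
m_segment = 8.2000


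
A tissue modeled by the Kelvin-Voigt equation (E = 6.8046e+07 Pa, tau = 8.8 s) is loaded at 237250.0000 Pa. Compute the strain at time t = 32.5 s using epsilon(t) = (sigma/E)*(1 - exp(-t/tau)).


epsilon(t) = (sigma/E) * (1 - exp(-t/tau))
sigma/E = 237250.0000 / 6.8046e+07 = 0.0035
exp(-t/tau) = exp(-32.5 / 8.8) = 0.0249
epsilon = 0.0035 * (1 - 0.0249)
epsilon = 0.0034


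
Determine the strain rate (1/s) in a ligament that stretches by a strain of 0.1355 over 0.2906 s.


strain_rate = delta_strain / delta_t
strain_rate = 0.1355 / 0.2906
strain_rate = 0.4663


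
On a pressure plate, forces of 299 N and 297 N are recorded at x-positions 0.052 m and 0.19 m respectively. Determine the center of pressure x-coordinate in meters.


COP_x = (F1*x1 + F2*x2) / (F1 + F2)
COP_x = (299*0.052 + 297*0.19) / (299 + 297)
Numerator = 71.9780
Denominator = 596
COP_x = 0.1208


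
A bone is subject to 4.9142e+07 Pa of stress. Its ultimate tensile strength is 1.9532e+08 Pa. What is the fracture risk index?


FRI = applied / ultimate
FRI = 4.9142e+07 / 1.9532e+08
FRI = 0.2516


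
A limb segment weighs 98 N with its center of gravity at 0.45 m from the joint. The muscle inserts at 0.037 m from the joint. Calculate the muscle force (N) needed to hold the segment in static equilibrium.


F_muscle = W * d_load / d_muscle
F_muscle = 98 * 0.45 / 0.037
Numerator = 44.1000
F_muscle = 1191.8919


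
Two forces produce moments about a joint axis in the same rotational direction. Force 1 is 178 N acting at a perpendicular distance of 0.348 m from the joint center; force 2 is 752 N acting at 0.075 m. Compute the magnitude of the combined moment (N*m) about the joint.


M = F1 * d1 + F2 * d2
M = 178 * 0.348 + 752 * 0.075
M = 61.9440 + 56.4000
M = 118.3440


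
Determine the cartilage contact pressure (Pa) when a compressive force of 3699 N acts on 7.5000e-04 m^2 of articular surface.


P = F / A
P = 3699 / 7.5000e-04
P = 4.9320e+06


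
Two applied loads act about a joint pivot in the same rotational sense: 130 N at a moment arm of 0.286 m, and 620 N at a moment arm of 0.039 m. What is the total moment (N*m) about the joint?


M = F1 * d1 + F2 * d2
M = 130 * 0.286 + 620 * 0.039
M = 37.1800 + 24.1800
M = 61.3600


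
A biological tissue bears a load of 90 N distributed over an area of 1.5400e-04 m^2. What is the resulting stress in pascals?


stress = F / A
stress = 90 / 1.5400e-04
stress = 584415.5844


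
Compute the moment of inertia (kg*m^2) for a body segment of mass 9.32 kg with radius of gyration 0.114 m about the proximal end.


I = m * k^2
I = 9.32 * 0.114^2
k^2 = 0.0130
I = 0.1211


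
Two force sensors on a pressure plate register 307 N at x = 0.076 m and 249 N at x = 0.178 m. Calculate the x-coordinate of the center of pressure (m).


COP_x = (F1*x1 + F2*x2) / (F1 + F2)
COP_x = (307*0.076 + 249*0.178) / (307 + 249)
Numerator = 67.6540
Denominator = 556
COP_x = 0.1217


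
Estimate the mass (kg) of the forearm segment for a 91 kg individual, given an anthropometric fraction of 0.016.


m_segment = body_mass * fraction
m_segment = 91 * 0.016
m_segment = 1.4560


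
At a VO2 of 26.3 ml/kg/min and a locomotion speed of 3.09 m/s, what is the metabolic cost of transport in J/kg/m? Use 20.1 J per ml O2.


Power per kg = VO2 * 20.1 / 60
Power per kg = 26.3 * 20.1 / 60 = 8.8105 W/kg
Cost = power_per_kg / speed
Cost = 8.8105 / 3.09
Cost = 2.8513


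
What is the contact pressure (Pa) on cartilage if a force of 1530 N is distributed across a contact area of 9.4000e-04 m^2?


P = F / A
P = 1530 / 9.4000e-04
P = 1.6277e+06


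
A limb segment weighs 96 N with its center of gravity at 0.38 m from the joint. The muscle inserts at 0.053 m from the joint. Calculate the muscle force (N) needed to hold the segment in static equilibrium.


F_muscle = W * d_load / d_muscle
F_muscle = 96 * 0.38 / 0.053
Numerator = 36.4800
F_muscle = 688.3019
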